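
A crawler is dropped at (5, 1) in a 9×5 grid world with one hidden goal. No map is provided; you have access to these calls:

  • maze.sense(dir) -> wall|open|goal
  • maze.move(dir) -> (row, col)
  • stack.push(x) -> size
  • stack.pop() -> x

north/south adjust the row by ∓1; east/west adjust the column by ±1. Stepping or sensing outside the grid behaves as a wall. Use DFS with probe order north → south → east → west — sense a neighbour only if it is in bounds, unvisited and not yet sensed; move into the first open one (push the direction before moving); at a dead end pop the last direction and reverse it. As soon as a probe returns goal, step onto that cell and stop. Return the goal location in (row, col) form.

Then maze.sense passing north, and see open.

I try stack.push passing north, and observe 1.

Then maze.move passing north, and see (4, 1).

Now I run maze.sense passing north, → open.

I try stack.push passing north, and observe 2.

Invoking maze.move passing north, and see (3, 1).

Using maze.sense passing north, giving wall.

Next I call maze.sense passing east, yielding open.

Invoking stack.push passing east, — result: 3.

Using maze.move passing east, and see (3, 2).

Next I call maze.sense passing north, : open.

Calling stack.push passing north, yielding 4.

Calling maze.move passing north, → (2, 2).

I run maze.sense passing north, → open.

Using stack.push passing north, — result: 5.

Invoking maze.move passing north, giving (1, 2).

Invoking maze.sense passing north, : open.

I invoke stack.push passing north, and observe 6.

I try maze.move passing north, yielding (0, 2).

Using maze.sense passing east, which returns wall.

Calling maze.sense passing west, and see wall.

Next I call stack.pop(), and see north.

I call maze.move passing south, : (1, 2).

I run maze.sense passing east, — result: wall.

I run maze.sense passing west, : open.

I try stack.push passing west, and see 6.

Calling maze.move passing west, : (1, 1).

Calling maze.sense passing west, and get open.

I try stack.push passing west, yielding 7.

I call maze.move passing west, → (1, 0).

Now I run maze.sense passing north, yielding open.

I run stack.push passing north, yielding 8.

Then maze.move passing north, → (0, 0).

I use stack.pop(), : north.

Using maze.move passing south, yielding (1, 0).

I use maze.sense passing south, and get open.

Next I call stack.push passing south, yielding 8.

Using maze.move passing south, yielding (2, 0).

I use maze.sense passing south, and see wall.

Then stack.pop, giving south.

I try maze.move passing north, and observe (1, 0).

Invoking stack.pop, and see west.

Using maze.move passing east, : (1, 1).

Invoking stack.pop, : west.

Next I call maze.move passing east, which returns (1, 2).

I try stack.pop(), and observe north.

Then maze.move passing south, which returns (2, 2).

Then maze.sense passing east, — result: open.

Calling stack.push passing east, → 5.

Calling maze.move passing east, which returns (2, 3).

Invoking maze.sense passing south, yielding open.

Using stack.push passing south, → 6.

I try maze.move passing south, — result: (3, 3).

Now I run maze.sense passing south, which returns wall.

I invoke maze.sense passing east, yielding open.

I use stack.push passing east, : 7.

I call maze.move passing east, : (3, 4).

Calling maze.sense passing north, and see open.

Next I call stack.push passing north, which returns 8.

I try maze.move passing north, and observe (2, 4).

Next I call maze.sense passing north, and see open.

Calling stack.push passing north, and see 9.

I try maze.move passing north, — result: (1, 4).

I try maze.sense passing north, — result: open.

I invoke stack.push passing north, which returns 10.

Calling maze.move passing north, yielding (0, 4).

Calling stack.pop, and get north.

I run maze.move passing south, → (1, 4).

I call stack.pop(), and see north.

Calling maze.move passing south, and observe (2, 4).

Next I call stack.pop(), — result: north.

Then maze.move passing south, and observe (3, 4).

I run maze.sense passing south, and observe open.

Now I run stack.push passing south, → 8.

I call maze.move passing south, → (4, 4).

I run maze.sense passing south, yielding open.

Invoking stack.push passing south, which returns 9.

Then maze.move passing south, → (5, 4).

Invoking maze.sense passing south, and see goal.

I call maze.move passing south, and observe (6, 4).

Answer: (6, 4)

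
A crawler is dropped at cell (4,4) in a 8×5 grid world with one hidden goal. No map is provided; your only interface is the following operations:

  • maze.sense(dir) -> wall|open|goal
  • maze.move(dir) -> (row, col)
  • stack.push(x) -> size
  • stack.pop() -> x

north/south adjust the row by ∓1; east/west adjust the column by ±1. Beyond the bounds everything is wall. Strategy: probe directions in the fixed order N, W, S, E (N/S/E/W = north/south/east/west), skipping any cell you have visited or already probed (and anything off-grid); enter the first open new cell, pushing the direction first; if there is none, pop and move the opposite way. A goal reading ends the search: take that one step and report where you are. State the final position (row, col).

I use maze.sense passing dir=north, — result: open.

I invoke stack.push passing x=north, yielding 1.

Now I run maze.move passing dir=north, — result: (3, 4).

Calling maze.sense passing dir=north, and get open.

Using stack.push passing x=north, and get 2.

Then maze.move passing dir=north, and get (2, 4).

I try maze.sense passing dir=north, : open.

Now I run stack.push passing x=north, which returns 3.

Then maze.move passing dir=north, and get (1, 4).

I call maze.sense passing dir=north, : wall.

Calling maze.sense passing dir=west, → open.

Now I run stack.push passing x=west, : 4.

I try maze.move passing dir=west, → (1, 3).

Invoking maze.sense passing dir=north, and observe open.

I call stack.push passing x=north, and observe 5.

Using maze.move passing dir=north, yielding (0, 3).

Then maze.sense passing dir=west, and get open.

I try stack.push passing x=west, which returns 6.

Next I call maze.move passing dir=west, yielding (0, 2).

I try maze.sense passing dir=west, yielding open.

Then stack.push passing x=west, and observe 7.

Invoking maze.move passing dir=west, : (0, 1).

Next I call maze.sense passing dir=west, which returns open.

Calling stack.push passing x=west, giving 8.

Now I run maze.move passing dir=west, and observe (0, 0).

Calling maze.sense passing dir=south, which returns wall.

I call stack.pop, giving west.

I try maze.move passing dir=east, and observe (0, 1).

I call maze.sense passing dir=south, which returns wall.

I run stack.pop(), — result: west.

I run maze.move passing dir=east, and get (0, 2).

I use maze.sense passing dir=south, : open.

I run stack.push passing x=south, — result: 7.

I try maze.move passing dir=south, and see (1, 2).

I run maze.sense passing dir=south, yielding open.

I call stack.push passing x=south, : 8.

Calling maze.move passing dir=south, → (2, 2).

Calling maze.sense passing dir=west, and get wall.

Invoking maze.sense passing dir=south, → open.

I call stack.push passing x=south, which returns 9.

Next I call maze.move passing dir=south, giving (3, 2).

I run maze.sense passing dir=west, giving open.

Then stack.push passing x=west, and get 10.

Next I call maze.move passing dir=west, → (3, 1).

I try maze.sense passing dir=west, — result: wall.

Invoking maze.sense passing dir=south, giving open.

I invoke stack.push passing x=south, and get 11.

Next I call maze.move passing dir=south, : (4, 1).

Next I call maze.sense passing dir=west, and see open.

Then stack.push passing x=west, giving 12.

Using maze.move passing dir=west, yielding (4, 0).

Next I call maze.sense passing dir=south, which returns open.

I run stack.push passing x=south, giving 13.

I invoke maze.move passing dir=south, → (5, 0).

I try maze.sense passing dir=south, and get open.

I call stack.push passing x=south, : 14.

I call maze.move passing dir=south, which returns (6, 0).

I run maze.sense passing dir=south, giving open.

Calling stack.push passing x=south, and see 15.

I invoke maze.move passing dir=south, giving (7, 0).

I invoke maze.sense passing dir=east, and observe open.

I try stack.push passing x=east, giving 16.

Using maze.move passing dir=east, giving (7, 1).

Using maze.sense passing dir=north, and observe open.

I try stack.push passing x=north, yielding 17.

Now I run maze.move passing dir=north, which returns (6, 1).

I try maze.sense passing dir=north, and see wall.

Then maze.sense passing dir=east, → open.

Calling stack.push passing x=east, giving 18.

I run maze.move passing dir=east, and see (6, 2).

Using maze.sense passing dir=north, : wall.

Now I run maze.sense passing dir=south, giving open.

Next I call stack.push passing x=south, : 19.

I call maze.move passing dir=south, yielding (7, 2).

Using maze.sense passing dir=east, : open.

Then stack.push passing x=east, giving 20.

I use maze.move passing dir=east, → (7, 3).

Now I run maze.sense passing dir=north, and get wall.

Then maze.sense passing dir=east, and see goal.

I run maze.move passing dir=east, yielding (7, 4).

Answer: (7, 4)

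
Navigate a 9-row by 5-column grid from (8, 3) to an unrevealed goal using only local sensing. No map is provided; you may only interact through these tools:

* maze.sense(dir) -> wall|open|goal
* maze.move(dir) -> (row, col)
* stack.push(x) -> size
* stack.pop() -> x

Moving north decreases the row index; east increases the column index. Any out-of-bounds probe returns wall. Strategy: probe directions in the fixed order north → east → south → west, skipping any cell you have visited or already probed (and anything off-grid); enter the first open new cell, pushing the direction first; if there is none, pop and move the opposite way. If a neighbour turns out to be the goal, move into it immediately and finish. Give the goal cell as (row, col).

# 1. sense(dir→north) == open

# 2. push(x→north) == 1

# 3. move(dir→north) == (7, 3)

# 4. sense(dir→north) == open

# 5. push(x→north) == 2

# 6. move(dir→north) == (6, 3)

# 7. sense(dir→north) == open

# 8. push(x→north) == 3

# 9. move(dir→north) == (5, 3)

# 10. sense(dir→north) == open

# 11. push(x→north) == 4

# 12. move(dir→north) == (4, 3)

# 13. sense(dir→north) == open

# 14. push(x→north) == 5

# 15. move(dir→north) == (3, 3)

# 16. sense(dir→north) == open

# 17. push(x→north) == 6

# 18. move(dir→north) == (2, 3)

# 19. sense(dir→north) == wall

# 20. sense(dir→east) == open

# 21. push(x→east) == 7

# 22. move(dir→east) == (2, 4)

# 23. sense(dir→north) == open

# 24. push(x→north) == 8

# 25. move(dir→north) == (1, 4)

# 26. sense(dir→north) == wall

# 27. pop() == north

# 28. move(dir→south) == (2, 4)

# 29. sense(dir→south) == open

# 30. push(x→south) == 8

# 31. move(dir→south) == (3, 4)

# 32. sense(dir→south) == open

# 33. push(x→south) == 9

# 34. move(dir→south) == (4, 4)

# 35. sense(dir→south) == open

# 36. push(x→south) == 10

# 37. move(dir→south) == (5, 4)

# 38. sense(dir→south) == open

# 39. push(x→south) == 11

# 40. move(dir→south) == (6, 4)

# 41. sense(dir→south) == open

# 42. push(x→south) == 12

# 43. move(dir→south) == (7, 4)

# 44. sense(dir→south) == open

# 45. push(x→south) == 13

# 46. move(dir→south) == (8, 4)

# 47. pop() == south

# 48. move(dir→north) == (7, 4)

# 49. pop() == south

# 50. move(dir→north) == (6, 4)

# 51. pop() == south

# 52. move(dir→north) == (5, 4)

# 53. pop() == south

# 54. move(dir→north) == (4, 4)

# 55. pop() == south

# 56. move(dir→north) == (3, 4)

# 57. pop() == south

# 58. move(dir→north) == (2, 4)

# 59. pop() == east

# 60. move(dir→west) == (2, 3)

# 61. sense(dir→west) == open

# 62. push(x→west) == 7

# 63. move(dir→west) == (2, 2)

# 64. sense(dir→north) == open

# 65. push(x→north) == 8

# 66. move(dir→north) == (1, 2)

# 67. sense(dir→north) == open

# 68. push(x→north) == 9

# 69. move(dir→north) == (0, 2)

# 70. sense(dir→east) == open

# 71. push(x→east) == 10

# 72. move(dir→east) == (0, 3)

# 73. pop() == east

# 74. move(dir→west) == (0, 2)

# 75. sense(dir→west) == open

# 76. push(x→west) == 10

# 77. move(dir→west) == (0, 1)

# 78. sense(dir→south) == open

# 79. push(x→south) == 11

# 80. move(dir→south) == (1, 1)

# 81. sense(dir→south) == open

# 82. push(x→south) == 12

# 83. move(dir→south) == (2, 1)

# 84. sense(dir→south) == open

# 85. push(x→south) == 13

# 86. move(dir→south) == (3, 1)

# 87. sense(dir→east) == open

# 88. push(x→east) == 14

# 89. move(dir→east) == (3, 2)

# 90. sense(dir→south) == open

# 91. push(x→south) == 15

# 92. move(dir→south) == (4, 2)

# 93. sense(dir→south) == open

# 94. push(x→south) == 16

# 95. move(dir→south) == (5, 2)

# 96. sense(dir→south) == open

# 97. push(x→south) == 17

# 98. move(dir→south) == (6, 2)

# 99. sense(dir→south) == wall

# 100. sense(dir→west) == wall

# 101. pop() == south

# 102. move(dir→north) == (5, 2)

# 103. sense(dir→west) == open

# 104. push(x→west) == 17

# 105. move(dir→west) == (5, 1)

# 106. sense(dir→north) == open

# 107. push(x→north) == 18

# 108. move(dir→north) == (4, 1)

# 109. sense(dir→west) == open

# 110. push(x→west) == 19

# 111. move(dir→west) == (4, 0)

# 112. sense(dir→north) == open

# 113. push(x→north) == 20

# 114. move(dir→north) == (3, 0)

# 115. sense(dir→north) == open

# 116. push(x→north) == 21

# 117. move(dir→north) == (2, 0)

# 118. sense(dir→north) == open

# 119. push(x→north) == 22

# 120. move(dir→north) == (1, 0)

# 121. sense(dir→north) == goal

# 122. move(dir→north) == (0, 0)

Answer: (0, 0)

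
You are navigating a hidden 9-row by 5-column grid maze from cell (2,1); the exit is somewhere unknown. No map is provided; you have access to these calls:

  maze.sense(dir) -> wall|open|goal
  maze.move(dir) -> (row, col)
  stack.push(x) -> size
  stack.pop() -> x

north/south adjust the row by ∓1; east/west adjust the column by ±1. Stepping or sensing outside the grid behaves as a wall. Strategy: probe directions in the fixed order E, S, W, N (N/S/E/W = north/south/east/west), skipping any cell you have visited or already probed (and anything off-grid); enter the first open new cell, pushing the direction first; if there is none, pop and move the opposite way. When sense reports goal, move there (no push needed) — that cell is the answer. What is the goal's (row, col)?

~$ maze.sense east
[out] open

~$ stack.push east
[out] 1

~$ maze.move east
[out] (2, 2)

~$ maze.sense east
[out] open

~$ stack.push east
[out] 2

~$ maze.move east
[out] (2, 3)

~$ maze.sense east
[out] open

~$ stack.push east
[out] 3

~$ maze.move east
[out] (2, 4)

~$ maze.sense south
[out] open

~$ stack.push south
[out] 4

~$ maze.move south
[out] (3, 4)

~$ maze.sense south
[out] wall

~$ maze.sense west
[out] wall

~$ stack.pop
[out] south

~$ maze.move north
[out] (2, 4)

~$ maze.sense north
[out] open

~$ stack.push north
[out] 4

~$ maze.move north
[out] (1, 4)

~$ maze.sense west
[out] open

~$ stack.push west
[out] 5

~$ maze.move west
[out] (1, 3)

~$ maze.sense west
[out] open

~$ stack.push west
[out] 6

~$ maze.move west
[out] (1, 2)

~$ maze.sense west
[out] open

~$ stack.push west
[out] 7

~$ maze.move west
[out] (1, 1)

~$ maze.sense west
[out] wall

~$ maze.sense north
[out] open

~$ stack.push north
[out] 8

~$ maze.move north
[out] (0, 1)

~$ maze.sense east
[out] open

~$ stack.push east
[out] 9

~$ maze.move east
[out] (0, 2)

~$ maze.sense east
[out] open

~$ stack.push east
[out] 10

~$ maze.move east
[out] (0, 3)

~$ maze.sense east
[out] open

~$ stack.push east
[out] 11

~$ maze.move east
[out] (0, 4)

~$ stack.pop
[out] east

~$ maze.move west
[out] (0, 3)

~$ stack.pop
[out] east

~$ maze.move west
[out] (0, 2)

~$ stack.pop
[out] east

~$ maze.move west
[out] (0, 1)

~$ maze.sense west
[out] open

~$ stack.push west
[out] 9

~$ maze.move west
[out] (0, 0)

~$ stack.pop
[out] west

~$ maze.move east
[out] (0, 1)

~$ stack.pop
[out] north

~$ maze.move south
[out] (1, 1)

~$ stack.pop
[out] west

~$ maze.move east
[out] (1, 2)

~$ stack.pop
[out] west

~$ maze.move east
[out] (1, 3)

~$ stack.pop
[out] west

~$ maze.move east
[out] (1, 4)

~$ stack.pop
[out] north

~$ maze.move south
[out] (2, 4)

~$ stack.pop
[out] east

~$ maze.move west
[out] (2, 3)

~$ stack.pop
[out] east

~$ maze.move west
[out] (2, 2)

~$ maze.sense south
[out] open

~$ stack.push south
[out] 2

~$ maze.move south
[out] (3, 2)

~$ maze.sense south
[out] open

~$ stack.push south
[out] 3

~$ maze.move south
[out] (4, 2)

~$ maze.sense east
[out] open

~$ stack.push east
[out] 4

~$ maze.move east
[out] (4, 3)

~$ maze.sense south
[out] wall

~$ stack.pop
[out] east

~$ maze.move west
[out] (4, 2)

~$ maze.sense south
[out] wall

~$ maze.sense west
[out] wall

~$ stack.pop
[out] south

~$ maze.move north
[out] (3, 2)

~$ maze.sense west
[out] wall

~$ stack.pop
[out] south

~$ maze.move north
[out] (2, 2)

~$ stack.pop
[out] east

~$ maze.move west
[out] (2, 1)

~$ maze.sense west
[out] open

~$ stack.push west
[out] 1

~$ maze.move west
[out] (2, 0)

~$ maze.sense south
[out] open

~$ stack.push south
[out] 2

~$ maze.move south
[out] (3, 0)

~$ maze.sense south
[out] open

~$ stack.push south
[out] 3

~$ maze.move south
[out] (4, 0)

~$ maze.sense south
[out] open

~$ stack.push south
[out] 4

~$ maze.move south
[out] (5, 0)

~$ maze.sense east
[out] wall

~$ maze.sense south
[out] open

~$ stack.push south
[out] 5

~$ maze.move south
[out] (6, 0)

~$ maze.sense east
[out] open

~$ stack.push east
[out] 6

~$ maze.move east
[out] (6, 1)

~$ maze.sense east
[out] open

~$ stack.push east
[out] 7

~$ maze.move east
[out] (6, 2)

~$ maze.sense east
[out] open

~$ stack.push east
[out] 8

~$ maze.move east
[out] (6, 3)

~$ maze.sense east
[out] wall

~$ maze.sense south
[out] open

~$ stack.push south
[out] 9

~$ maze.move south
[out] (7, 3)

~$ maze.sense east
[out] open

~$ stack.push east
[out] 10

~$ maze.move east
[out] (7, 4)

~$ maze.sense south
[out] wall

~$ stack.pop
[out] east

~$ maze.move west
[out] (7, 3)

~$ maze.sense south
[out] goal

~$ maze.move south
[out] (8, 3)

Answer: (8, 3)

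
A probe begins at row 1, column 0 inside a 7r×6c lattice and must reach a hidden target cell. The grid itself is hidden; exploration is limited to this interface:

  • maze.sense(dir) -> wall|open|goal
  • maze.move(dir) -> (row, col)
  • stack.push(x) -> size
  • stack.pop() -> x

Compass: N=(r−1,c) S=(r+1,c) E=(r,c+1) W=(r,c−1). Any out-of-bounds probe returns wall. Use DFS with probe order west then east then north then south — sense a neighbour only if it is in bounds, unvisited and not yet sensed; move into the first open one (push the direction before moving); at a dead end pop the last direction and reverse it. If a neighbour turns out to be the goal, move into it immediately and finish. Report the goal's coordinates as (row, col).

Action: sense[dir→east]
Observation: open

Action: push[x→east]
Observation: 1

Action: move[dir→east]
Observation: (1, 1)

Action: sense[dir→east]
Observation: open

Action: push[x→east]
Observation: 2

Action: move[dir→east]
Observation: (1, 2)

Action: sense[dir→east]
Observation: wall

Action: sense[dir→north]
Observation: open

Action: push[x→north]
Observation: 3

Action: move[dir→north]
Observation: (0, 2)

Action: sense[dir→west]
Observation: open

Action: push[x→west]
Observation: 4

Action: move[dir→west]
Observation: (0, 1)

Action: sense[dir→west]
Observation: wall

Action: pop[]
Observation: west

Action: move[dir→east]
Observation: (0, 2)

Action: sense[dir→east]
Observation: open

Action: push[x→east]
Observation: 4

Action: move[dir→east]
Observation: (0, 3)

Action: sense[dir→east]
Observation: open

Action: push[x→east]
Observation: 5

Action: move[dir→east]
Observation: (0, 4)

Action: sense[dir→east]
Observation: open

Action: push[x→east]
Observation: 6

Action: move[dir→east]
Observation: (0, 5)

Action: sense[dir→south]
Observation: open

Action: push[x→south]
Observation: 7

Action: move[dir→south]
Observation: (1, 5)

Action: sense[dir→west]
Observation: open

Action: push[x→west]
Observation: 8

Action: move[dir→west]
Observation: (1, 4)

Action: sense[dir→south]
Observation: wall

Action: pop[]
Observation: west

Action: move[dir→east]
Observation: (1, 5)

Action: sense[dir→south]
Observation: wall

Action: pop[]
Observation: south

Action: move[dir→north]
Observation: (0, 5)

Action: pop[]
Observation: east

Action: move[dir→west]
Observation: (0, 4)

Action: pop[]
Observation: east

Action: move[dir→west]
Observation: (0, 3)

Action: pop[]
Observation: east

Action: move[dir→west]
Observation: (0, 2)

Action: pop[]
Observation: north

Action: move[dir→south]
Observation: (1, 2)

Action: sense[dir→south]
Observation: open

Action: push[x→south]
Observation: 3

Action: move[dir→south]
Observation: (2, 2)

Action: sense[dir→west]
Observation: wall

Action: sense[dir→east]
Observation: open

Action: push[x→east]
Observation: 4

Action: move[dir→east]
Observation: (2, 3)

Action: sense[dir→south]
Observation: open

Action: push[x→south]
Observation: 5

Action: move[dir→south]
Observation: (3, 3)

Action: sense[dir→west]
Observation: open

Action: push[x→west]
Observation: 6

Action: move[dir→west]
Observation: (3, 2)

Action: sense[dir→west]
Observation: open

Action: push[x→west]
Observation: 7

Action: move[dir→west]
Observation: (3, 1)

Action: sense[dir→west]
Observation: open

Action: push[x→west]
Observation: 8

Action: move[dir→west]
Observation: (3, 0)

Action: sense[dir→north]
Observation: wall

Action: sense[dir→south]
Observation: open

Action: push[x→south]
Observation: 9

Action: move[dir→south]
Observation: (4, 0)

Action: sense[dir→east]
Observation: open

Action: push[x→east]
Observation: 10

Action: move[dir→east]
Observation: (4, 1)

Action: sense[dir→east]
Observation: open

Action: push[x→east]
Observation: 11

Action: move[dir→east]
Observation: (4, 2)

Action: sense[dir→east]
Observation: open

Action: push[x→east]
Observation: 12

Action: move[dir→east]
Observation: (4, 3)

Action: sense[dir→east]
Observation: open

Action: push[x→east]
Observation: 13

Action: move[dir→east]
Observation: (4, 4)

Action: sense[dir→east]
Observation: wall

Action: sense[dir→north]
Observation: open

Action: push[x→north]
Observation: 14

Action: move[dir→north]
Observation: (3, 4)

Action: sense[dir→east]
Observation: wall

Action: pop[]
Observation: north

Action: move[dir→south]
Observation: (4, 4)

Action: sense[dir→south]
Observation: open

Action: push[x→south]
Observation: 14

Action: move[dir→south]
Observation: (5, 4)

Action: sense[dir→west]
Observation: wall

Action: sense[dir→east]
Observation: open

Action: push[x→east]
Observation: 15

Action: move[dir→east]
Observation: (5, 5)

Action: sense[dir→south]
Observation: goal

Action: move[dir→south]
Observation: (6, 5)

Answer: (6, 5)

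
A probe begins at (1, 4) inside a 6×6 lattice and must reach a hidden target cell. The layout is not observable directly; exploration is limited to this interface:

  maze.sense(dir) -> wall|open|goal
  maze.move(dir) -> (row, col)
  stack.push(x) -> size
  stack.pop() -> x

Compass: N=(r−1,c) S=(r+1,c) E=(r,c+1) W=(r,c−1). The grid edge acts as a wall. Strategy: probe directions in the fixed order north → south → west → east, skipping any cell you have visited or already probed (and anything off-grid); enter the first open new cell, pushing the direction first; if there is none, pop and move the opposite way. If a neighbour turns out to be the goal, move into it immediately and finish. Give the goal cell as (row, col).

==> sense(dir→north)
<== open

==> push(x→north)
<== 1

==> move(dir→north)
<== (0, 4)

==> sense(dir→west)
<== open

==> push(x→west)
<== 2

==> move(dir→west)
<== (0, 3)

==> sense(dir→south)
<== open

==> push(x→south)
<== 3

==> move(dir→south)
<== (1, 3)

==> sense(dir→south)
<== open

==> push(x→south)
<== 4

==> move(dir→south)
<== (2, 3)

==> sense(dir→south)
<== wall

==> sense(dir→west)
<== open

==> push(x→west)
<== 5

==> move(dir→west)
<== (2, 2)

==> sense(dir→north)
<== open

==> push(x→north)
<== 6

==> move(dir→north)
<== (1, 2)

==> sense(dir→north)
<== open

==> push(x→north)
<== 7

==> move(dir→north)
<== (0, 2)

==> sense(dir→west)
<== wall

==> pop()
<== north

==> move(dir→south)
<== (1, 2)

==> sense(dir→west)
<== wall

==> pop()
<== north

==> move(dir→south)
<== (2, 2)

==> sense(dir→south)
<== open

==> push(x→south)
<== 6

==> move(dir→south)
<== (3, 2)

==> sense(dir→south)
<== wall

==> sense(dir→west)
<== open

==> push(x→west)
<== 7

==> move(dir→west)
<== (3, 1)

==> sense(dir→north)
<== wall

==> sense(dir→south)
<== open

==> push(x→south)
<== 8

==> move(dir→south)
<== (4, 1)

==> sense(dir→south)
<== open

==> push(x→south)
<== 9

==> move(dir→south)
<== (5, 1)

==> sense(dir→west)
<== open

==> push(x→west)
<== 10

==> move(dir→west)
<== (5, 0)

==> sense(dir→north)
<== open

==> push(x→north)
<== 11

==> move(dir→north)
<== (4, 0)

==> sense(dir→north)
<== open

==> push(x→north)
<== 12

==> move(dir→north)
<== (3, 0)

==> sense(dir→north)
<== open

==> push(x→north)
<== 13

==> move(dir→north)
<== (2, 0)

==> sense(dir→north)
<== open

==> push(x→north)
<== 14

==> move(dir→north)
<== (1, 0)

==> sense(dir→north)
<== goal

==> move(dir→north)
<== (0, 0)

Answer: (0, 0)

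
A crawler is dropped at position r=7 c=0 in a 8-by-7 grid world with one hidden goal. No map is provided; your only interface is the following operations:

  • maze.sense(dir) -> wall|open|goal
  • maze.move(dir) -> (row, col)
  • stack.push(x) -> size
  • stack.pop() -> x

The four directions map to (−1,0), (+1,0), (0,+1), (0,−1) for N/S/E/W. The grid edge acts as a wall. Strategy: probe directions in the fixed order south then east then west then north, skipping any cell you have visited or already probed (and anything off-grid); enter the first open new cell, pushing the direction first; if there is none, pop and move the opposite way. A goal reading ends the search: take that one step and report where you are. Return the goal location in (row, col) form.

> maze.sense east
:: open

> stack.push east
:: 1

> maze.move east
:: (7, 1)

> maze.sense east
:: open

> stack.push east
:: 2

> maze.move east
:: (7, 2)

> maze.sense east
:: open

> stack.push east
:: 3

> maze.move east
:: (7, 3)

> maze.sense east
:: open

> stack.push east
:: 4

> maze.move east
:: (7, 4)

> maze.sense east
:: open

> stack.push east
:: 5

> maze.move east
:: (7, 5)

> maze.sense east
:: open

> stack.push east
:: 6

> maze.move east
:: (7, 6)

> maze.sense north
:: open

> stack.push north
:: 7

> maze.move north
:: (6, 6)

> maze.sense west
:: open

> stack.push west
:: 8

> maze.move west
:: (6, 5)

> maze.sense west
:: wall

> maze.sense north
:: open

> stack.push north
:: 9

> maze.move north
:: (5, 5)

> maze.sense east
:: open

> stack.push east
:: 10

> maze.move east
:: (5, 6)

> maze.sense north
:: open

> stack.push north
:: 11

> maze.move north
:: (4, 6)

> maze.sense west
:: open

> stack.push west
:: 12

> maze.move west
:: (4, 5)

> maze.sense west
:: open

> stack.push west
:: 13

> maze.move west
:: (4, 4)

> maze.sense south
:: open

> stack.push south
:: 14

> maze.move south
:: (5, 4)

> maze.sense west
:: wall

> stack.pop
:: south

> maze.move north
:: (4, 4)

> maze.sense west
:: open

> stack.push west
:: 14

> maze.move west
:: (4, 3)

> maze.sense west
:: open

> stack.push west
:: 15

> maze.move west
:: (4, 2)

> maze.sense south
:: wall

> maze.sense west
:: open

> stack.push west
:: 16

> maze.move west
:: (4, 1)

> maze.sense south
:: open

> stack.push south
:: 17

> maze.move south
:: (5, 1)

> maze.sense south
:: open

> stack.push south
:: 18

> maze.move south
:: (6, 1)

> maze.sense east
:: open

> stack.push east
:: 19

> maze.move east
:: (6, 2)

> maze.sense east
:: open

> stack.push east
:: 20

> maze.move east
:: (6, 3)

> stack.pop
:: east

> maze.move west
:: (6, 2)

> stack.pop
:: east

> maze.move west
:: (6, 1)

> maze.sense west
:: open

> stack.push west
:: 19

> maze.move west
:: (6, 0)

> maze.sense north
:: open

> stack.push north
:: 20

> maze.move north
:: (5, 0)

> maze.sense north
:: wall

> stack.pop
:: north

> maze.move south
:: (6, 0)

> stack.pop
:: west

> maze.move east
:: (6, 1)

> stack.pop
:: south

> maze.move north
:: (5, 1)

> stack.pop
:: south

> maze.move north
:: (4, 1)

> maze.sense north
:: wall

> stack.pop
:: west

> maze.move east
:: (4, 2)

> maze.sense north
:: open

> stack.push north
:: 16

> maze.move north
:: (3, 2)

> maze.sense east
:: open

> stack.push east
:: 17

> maze.move east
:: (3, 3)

> maze.sense east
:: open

> stack.push east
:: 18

> maze.move east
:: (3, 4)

> maze.sense east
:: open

> stack.push east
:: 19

> maze.move east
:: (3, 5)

> maze.sense east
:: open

> stack.push east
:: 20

> maze.move east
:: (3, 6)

> maze.sense north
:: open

> stack.push north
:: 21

> maze.move north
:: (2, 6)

> maze.sense west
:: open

> stack.push west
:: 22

> maze.move west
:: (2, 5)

> maze.sense west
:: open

> stack.push west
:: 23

> maze.move west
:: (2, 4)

> maze.sense west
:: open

> stack.push west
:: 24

> maze.move west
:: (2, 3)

> maze.sense west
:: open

> stack.push west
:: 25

> maze.move west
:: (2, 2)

> maze.sense west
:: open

> stack.push west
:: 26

> maze.move west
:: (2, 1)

> maze.sense west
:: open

> stack.push west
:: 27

> maze.move west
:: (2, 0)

> maze.sense south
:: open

> stack.push south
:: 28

> maze.move south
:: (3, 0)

> stack.pop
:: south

> maze.move north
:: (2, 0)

> maze.sense north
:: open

> stack.push north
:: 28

> maze.move north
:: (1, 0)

> maze.sense east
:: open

> stack.push east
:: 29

> maze.move east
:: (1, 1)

> maze.sense east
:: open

> stack.push east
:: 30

> maze.move east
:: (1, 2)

> maze.sense east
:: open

> stack.push east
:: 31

> maze.move east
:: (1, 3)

> maze.sense east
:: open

> stack.push east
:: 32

> maze.move east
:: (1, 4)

> maze.sense east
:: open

> stack.push east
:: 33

> maze.move east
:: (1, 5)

> maze.sense east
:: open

> stack.push east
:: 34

> maze.move east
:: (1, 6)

> maze.sense north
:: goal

> maze.move north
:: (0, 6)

Answer: (0, 6)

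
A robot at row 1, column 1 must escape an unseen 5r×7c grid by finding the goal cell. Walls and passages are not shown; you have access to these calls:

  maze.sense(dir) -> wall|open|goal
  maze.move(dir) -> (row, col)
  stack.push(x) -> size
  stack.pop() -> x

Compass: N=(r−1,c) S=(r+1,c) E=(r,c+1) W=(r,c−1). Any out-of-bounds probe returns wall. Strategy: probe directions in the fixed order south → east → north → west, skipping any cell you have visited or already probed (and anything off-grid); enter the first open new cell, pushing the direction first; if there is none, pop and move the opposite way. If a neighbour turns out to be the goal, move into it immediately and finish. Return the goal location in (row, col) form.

$ maze.sense south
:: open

$ stack.push south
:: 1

$ maze.move south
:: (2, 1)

$ maze.sense south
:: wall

$ maze.sense east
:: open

$ stack.push east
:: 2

$ maze.move east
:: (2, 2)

$ maze.sense south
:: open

$ stack.push south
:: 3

$ maze.move south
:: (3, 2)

$ maze.sense south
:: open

$ stack.push south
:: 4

$ maze.move south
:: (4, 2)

$ maze.sense east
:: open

$ stack.push east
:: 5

$ maze.move east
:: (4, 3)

$ maze.sense east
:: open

$ stack.push east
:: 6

$ maze.move east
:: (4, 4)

$ maze.sense east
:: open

$ stack.push east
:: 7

$ maze.move east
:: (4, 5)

$ maze.sense east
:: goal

$ maze.move east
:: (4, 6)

Answer: (4, 6)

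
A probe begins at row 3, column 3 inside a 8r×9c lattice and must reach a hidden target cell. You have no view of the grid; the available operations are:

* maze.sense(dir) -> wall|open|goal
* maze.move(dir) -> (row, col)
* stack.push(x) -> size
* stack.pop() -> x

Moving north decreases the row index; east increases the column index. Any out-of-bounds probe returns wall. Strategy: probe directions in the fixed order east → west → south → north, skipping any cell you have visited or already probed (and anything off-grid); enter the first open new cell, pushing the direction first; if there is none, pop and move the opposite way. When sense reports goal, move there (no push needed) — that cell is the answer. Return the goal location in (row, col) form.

> maze.sense east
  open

> stack.push east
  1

> maze.move east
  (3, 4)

> maze.sense east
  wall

> maze.sense south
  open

> stack.push south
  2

> maze.move south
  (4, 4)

> maze.sense east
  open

> stack.push east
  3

> maze.move east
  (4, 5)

> maze.sense east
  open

> stack.push east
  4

> maze.move east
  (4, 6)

> maze.sense east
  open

> stack.push east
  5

> maze.move east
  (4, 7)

> maze.sense east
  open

> stack.push east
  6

> maze.move east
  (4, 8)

> maze.sense south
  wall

> maze.sense north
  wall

> stack.pop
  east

> maze.move west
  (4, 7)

> maze.sense south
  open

> stack.push south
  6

> maze.move south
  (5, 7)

> maze.sense west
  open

> stack.push west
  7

> maze.move west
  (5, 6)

> maze.sense west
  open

> stack.push west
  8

> maze.move west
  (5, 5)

> maze.sense west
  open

> stack.push west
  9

> maze.move west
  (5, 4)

> maze.sense west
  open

> stack.push west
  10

> maze.move west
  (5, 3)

> maze.sense west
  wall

> maze.sense south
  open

> stack.push south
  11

> maze.move south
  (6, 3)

> maze.sense east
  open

> stack.push east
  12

> maze.move east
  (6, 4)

> maze.sense east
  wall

> maze.sense south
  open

> stack.push south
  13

> maze.move south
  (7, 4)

> maze.sense east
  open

> stack.push east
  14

> maze.move east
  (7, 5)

> maze.sense east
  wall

> stack.pop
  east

> maze.move west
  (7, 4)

> maze.sense west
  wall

> stack.pop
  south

> maze.move north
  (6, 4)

> stack.pop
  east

> maze.move west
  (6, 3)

> maze.sense west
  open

> stack.push west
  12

> maze.move west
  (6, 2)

> maze.sense west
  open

> stack.push west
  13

> maze.move west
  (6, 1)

> maze.sense west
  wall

> maze.sense south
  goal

> maze.move south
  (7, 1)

Answer: (7, 1)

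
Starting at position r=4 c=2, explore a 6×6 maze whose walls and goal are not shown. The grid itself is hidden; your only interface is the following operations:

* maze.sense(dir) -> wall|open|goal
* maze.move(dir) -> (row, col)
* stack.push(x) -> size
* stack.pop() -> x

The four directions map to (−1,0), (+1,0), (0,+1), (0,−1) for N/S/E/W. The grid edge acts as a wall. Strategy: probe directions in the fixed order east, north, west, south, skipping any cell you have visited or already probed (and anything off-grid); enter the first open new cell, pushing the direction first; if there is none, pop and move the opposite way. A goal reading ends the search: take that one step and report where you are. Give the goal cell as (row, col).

·→ sense(dir→east)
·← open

·→ push(x→east)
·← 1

·→ move(dir→east)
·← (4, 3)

·→ sense(dir→east)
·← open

·→ push(x→east)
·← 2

·→ move(dir→east)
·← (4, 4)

·→ sense(dir→east)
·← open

·→ push(x→east)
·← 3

·→ move(dir→east)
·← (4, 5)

·→ sense(dir→north)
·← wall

·→ sense(dir→south)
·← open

·→ push(x→south)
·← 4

·→ move(dir→south)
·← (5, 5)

·→ sense(dir→west)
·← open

·→ push(x→west)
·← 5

·→ move(dir→west)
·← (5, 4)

·→ sense(dir→west)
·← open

·→ push(x→west)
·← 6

·→ move(dir→west)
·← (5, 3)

·→ sense(dir→west)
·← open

·→ push(x→west)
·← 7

·→ move(dir→west)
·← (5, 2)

·→ sense(dir→west)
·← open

·→ push(x→west)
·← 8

·→ move(dir→west)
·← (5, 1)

·→ sense(dir→north)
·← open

·→ push(x→north)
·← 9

·→ move(dir→north)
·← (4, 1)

·→ sense(dir→north)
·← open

·→ push(x→north)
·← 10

·→ move(dir→north)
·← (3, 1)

·→ sense(dir→east)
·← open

·→ push(x→east)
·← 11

·→ move(dir→east)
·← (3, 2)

·→ sense(dir→east)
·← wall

·→ sense(dir→north)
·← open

·→ push(x→north)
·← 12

·→ move(dir→north)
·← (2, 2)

·→ sense(dir→east)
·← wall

·→ sense(dir→north)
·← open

·→ push(x→north)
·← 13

·→ move(dir→north)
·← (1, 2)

·→ sense(dir→east)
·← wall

·→ sense(dir→north)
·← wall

·→ sense(dir→west)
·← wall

·→ pop()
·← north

·→ move(dir→south)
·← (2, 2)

·→ sense(dir→west)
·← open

·→ push(x→west)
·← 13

·→ move(dir→west)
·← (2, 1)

·→ sense(dir→west)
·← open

·→ push(x→west)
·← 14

·→ move(dir→west)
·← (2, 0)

·→ sense(dir→north)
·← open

·→ push(x→north)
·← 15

·→ move(dir→north)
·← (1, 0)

·→ sense(dir→north)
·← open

·→ push(x→north)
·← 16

·→ move(dir→north)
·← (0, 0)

·→ sense(dir→east)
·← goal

·→ move(dir→east)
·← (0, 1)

Answer: (0, 1)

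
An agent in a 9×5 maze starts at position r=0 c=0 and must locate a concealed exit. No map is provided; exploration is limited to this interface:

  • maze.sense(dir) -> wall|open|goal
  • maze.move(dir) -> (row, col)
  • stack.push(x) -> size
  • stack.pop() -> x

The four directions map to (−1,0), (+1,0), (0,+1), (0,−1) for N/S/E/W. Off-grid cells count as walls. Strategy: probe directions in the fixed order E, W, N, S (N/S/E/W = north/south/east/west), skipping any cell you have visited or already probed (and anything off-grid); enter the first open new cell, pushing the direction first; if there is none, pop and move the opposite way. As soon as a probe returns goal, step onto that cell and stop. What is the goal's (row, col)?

> sense east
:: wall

> sense south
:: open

> push south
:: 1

> move south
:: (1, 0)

> sense east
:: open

> push east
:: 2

> move east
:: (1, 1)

> sense east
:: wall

> sense south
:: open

> push south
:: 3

> move south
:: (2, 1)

> sense east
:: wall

> sense west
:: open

> push west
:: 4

> move west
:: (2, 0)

> sense south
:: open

> push south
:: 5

> move south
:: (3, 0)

> sense east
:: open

> push east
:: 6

> move east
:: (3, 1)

> sense east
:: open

> push east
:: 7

> move east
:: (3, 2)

> sense east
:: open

> push east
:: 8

> move east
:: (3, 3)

> sense east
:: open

> push east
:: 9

> move east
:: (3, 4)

> sense north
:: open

> push north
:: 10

> move north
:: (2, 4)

> sense west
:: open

> push west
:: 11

> move west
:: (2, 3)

> sense north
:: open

> push north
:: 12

> move north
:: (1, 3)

> sense east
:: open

> push east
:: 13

> move east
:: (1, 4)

> sense north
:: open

> push north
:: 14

> move north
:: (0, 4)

> sense west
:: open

> push west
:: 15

> move west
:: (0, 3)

> sense west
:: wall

> pop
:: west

> move east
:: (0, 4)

> pop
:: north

> move south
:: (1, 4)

> pop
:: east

> move west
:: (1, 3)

> pop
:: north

> move south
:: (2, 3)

> pop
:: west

> move east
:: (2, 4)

> pop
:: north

> move south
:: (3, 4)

> sense south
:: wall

> pop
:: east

> move west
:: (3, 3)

> sense south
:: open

> push south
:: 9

> move south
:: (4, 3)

> sense west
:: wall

> sense south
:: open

> push south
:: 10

> move south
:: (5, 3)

> sense east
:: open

> push east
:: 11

> move east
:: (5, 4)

> sense south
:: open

> push south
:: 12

> move south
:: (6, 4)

> sense west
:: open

> push west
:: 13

> move west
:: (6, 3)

> sense west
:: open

> push west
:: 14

> move west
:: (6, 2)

> sense west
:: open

> push west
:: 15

> move west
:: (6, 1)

> sense west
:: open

> push west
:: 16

> move west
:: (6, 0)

> sense north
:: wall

> sense south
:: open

> push south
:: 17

> move south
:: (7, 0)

> sense east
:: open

> push east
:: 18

> move east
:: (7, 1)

> sense east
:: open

> push east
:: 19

> move east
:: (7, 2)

> sense east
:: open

> push east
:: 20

> move east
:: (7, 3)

> sense east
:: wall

> sense south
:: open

> push south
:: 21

> move south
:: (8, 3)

> sense east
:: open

> push east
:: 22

> move east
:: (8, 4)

> pop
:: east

> move west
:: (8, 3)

> sense west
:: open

> push west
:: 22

> move west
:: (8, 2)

> sense west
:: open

> push west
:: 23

> move west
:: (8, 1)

> sense west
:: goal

> move west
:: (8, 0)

Answer: (8, 0)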